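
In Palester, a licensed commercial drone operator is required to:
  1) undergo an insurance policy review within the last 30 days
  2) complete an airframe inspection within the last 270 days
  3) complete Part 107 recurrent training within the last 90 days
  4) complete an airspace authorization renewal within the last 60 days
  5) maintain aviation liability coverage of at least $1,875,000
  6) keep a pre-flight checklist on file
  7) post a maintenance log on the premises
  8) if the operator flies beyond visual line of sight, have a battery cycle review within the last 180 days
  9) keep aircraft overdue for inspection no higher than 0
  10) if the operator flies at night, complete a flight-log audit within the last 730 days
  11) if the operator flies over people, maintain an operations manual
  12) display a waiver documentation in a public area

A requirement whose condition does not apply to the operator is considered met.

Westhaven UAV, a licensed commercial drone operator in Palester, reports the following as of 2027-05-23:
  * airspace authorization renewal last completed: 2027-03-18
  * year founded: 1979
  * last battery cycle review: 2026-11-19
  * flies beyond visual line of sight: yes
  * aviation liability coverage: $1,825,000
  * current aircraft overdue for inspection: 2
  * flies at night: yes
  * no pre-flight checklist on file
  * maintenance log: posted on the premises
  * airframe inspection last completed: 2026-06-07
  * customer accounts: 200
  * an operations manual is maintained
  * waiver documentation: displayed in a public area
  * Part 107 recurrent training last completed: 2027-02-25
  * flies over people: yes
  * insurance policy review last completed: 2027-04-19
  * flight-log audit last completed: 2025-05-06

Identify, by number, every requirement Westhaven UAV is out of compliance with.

1, 2, 4, 5, 6, 8, 9, 10

1. insurance policy review 34 days ago vs limit 30 → not met
2. airframe inspection 350 days ago vs limit 270 → not met
3. Part 107 recurrent training 87 days ago vs limit 90 → met
4. airspace authorization renewal 66 days ago vs limit 60 → not met
5. aviation liability coverage $1,825,000 < $1,875,000 → not met
6. pre-flight checklist absent → not met
7. maintenance log present → met
8. condition 'flies beyond visual line of sight' holds; battery cycle review 185 days ago vs limit 180 → not met
9. aircraft overdue for inspection 2 > 0 → not met
10. condition 'flies at night' holds; flight-log audit 747 days ago vs limit 730 → not met
11. condition 'flies over people' holds; operations manual present → met
12. waiver documentation present → met
Not met: 1, 2, 4, 5, 6, 8, 9, 10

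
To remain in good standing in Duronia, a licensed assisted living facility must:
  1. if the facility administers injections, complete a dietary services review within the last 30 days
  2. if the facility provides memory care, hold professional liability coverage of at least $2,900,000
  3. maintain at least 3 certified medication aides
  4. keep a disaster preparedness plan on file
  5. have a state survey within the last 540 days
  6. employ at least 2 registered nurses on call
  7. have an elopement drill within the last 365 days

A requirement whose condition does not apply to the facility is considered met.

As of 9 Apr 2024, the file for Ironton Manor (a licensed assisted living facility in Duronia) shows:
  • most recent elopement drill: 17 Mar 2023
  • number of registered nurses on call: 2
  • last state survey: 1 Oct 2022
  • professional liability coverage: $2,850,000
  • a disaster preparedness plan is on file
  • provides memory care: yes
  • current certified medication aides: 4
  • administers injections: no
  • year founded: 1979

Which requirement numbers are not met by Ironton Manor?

2, 5, 7

1. condition 'administers injections' does not hold → requirement n/a → met
2. condition 'provides memory care' holds; professional liability coverage $2,850,000 < $2,900,000 → not met
3. certified medication aides 4 ≥ 3 → met
4. disaster preparedness plan present → met
5. state survey 556 days ago vs limit 540 → not met
6. registered nurses on call 2 ≥ 2 → met
7. elopement drill 389 days ago vs limit 365 → not met
Not met: 2, 5, 7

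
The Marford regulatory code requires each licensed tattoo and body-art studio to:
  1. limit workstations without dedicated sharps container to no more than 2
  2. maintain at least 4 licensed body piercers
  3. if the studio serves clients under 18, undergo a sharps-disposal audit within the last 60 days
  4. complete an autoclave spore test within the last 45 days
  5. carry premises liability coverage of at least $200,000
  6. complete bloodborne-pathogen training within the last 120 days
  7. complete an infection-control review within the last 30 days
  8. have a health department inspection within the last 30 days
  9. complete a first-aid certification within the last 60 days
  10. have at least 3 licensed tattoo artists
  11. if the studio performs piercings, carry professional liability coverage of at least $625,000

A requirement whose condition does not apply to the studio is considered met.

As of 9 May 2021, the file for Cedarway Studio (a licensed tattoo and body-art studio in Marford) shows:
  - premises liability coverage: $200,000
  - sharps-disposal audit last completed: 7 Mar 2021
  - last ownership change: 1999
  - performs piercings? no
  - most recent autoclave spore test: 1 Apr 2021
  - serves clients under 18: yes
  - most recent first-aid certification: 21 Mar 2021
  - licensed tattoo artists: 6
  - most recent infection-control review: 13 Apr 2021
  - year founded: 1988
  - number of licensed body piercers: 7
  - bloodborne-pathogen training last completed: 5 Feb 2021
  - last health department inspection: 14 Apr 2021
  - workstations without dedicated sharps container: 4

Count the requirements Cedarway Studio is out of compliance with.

1. workstations without dedicated sharps container 4 > 2 → not met
2. licensed body piercers 7 ≥ 4 → met
3. condition 'serves clients under 18' holds; sharps-disposal audit 63 days ago vs limit 60 → not met
4. autoclave spore test 38 days ago vs limit 45 → met
5. premises liability coverage $200,000 ≥ $200,000 → met
6. bloodborne-pathogen training 93 days ago vs limit 120 → met
7. infection-control review 26 days ago vs limit 30 → met
8. health department inspection 25 days ago vs limit 30 → met
9. first-aid certification 49 days ago vs limit 60 → met
10. licensed tattoo artists 6 ≥ 3 → met
11. condition 'performs piercings' does not hold → requirement n/a → met
Not met: 2 of 11

2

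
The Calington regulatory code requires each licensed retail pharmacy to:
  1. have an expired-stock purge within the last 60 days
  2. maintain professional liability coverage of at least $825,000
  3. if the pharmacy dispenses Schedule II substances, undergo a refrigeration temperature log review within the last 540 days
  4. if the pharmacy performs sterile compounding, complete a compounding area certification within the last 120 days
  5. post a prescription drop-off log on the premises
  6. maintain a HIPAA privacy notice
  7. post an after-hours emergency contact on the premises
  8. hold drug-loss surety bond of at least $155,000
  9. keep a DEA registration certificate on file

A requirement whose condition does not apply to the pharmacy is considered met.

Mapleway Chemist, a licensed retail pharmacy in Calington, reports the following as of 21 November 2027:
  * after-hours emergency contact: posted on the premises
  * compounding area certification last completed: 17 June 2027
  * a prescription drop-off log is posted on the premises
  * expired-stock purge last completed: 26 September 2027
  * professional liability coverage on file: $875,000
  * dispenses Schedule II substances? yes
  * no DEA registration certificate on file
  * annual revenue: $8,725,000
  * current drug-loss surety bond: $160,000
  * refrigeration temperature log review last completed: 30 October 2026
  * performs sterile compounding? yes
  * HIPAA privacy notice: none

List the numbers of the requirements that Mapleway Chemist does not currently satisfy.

4, 6, 9

1. expired-stock purge 56 days ago vs limit 60 → met
2. professional liability coverage $875,000 ≥ $825,000 → met
3. condition 'dispenses Schedule II substances' holds; refrigeration temperature log review 387 days ago vs limit 540 → met
4. condition 'performs sterile compounding' holds; compounding area certification 157 days ago vs limit 120 → not met
5. prescription drop-off log present → met
6. HIPAA privacy notice absent → not met
7. after-hours emergency contact present → met
8. drug-loss surety bond $160,000 ≥ $155,000 → met
9. DEA registration certificate absent → not met
Not met: 4, 6, 9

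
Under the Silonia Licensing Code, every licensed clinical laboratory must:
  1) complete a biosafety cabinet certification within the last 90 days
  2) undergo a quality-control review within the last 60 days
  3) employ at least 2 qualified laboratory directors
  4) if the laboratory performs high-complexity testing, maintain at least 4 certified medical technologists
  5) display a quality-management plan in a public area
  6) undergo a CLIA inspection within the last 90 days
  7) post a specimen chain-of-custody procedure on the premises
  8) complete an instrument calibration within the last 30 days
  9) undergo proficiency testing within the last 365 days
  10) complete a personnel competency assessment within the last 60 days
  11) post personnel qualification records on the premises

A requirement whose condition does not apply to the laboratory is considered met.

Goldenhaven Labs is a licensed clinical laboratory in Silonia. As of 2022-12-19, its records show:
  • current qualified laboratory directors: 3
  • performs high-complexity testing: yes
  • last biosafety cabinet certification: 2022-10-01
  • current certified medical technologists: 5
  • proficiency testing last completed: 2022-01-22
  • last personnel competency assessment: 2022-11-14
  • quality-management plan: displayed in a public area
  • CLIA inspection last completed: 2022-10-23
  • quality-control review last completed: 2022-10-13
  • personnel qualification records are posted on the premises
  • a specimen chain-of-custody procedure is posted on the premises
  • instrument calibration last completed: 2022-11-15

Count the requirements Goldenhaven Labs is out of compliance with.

1. biosafety cabinet certification 79 days ago vs limit 90 → met
2. quality-control review 67 days ago vs limit 60 → not met
3. qualified laboratory directors 3 ≥ 2 → met
4. condition 'performs high-complexity testing' holds; certified medical technologists 5 ≥ 4 → met
5. quality-management plan present → met
6. CLIA inspection 57 days ago vs limit 90 → met
7. specimen chain-of-custody procedure present → met
8. instrument calibration 34 days ago vs limit 30 → not met
9. proficiency testing 331 days ago vs limit 365 → met
10. personnel competency assessment 35 days ago vs limit 60 → met
11. personnel qualification records present → met
Not met: 2 of 11

2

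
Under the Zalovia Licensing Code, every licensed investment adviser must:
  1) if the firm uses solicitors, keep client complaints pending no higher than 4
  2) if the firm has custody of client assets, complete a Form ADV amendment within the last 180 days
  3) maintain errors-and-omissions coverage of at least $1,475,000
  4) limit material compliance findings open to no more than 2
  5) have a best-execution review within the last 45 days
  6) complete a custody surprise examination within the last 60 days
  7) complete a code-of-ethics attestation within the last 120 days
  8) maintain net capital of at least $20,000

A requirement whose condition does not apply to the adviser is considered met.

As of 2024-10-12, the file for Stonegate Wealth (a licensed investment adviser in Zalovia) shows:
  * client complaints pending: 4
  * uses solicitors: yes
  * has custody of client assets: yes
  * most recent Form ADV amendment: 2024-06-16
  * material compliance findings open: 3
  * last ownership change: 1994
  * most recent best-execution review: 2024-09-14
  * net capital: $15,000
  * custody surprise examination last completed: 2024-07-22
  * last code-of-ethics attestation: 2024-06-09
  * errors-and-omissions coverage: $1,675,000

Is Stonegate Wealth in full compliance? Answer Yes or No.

No

1. condition 'uses solicitors' holds; client complaints pending 4 ≤ 4 → met
2. condition 'has custody of client assets' holds; Form ADV amendment 118 days ago vs limit 180 → met
3. errors-and-omissions coverage $1,675,000 ≥ $1,475,000 → met
4. material compliance findings open 3 > 2 → not met
5. best-execution review 28 days ago vs limit 45 → met
6. custody surprise examination 82 days ago vs limit 60 → not met
7. code-of-ethics attestation 125 days ago vs limit 120 → not met
8. net capital $15,000 < $20,000 → not met
Not met: 4, 6, 7, 8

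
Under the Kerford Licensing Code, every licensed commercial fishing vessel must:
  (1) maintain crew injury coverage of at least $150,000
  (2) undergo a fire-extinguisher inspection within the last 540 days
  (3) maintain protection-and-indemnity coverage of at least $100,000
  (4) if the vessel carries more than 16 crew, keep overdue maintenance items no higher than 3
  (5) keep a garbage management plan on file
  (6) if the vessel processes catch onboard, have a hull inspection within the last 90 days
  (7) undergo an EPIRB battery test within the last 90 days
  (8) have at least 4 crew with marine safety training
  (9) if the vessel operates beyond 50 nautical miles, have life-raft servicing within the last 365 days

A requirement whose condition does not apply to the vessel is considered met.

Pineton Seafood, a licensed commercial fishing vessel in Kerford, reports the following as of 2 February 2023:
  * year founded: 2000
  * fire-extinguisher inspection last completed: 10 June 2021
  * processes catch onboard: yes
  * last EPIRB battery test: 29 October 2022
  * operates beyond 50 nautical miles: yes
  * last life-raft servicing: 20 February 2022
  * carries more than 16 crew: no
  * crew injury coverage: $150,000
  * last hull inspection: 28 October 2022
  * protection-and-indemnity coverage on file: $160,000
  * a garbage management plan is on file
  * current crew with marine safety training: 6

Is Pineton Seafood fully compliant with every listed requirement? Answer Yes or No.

No

1. crew injury coverage $150,000 ≥ $150,000 → met
2. fire-extinguisher inspection 602 days ago vs limit 540 → not met
3. protection-and-indemnity coverage $160,000 ≥ $100,000 → met
4. condition 'carries more than 16 crew' does not hold → requirement n/a → met
5. garbage management plan present → met
6. condition 'processes catch onboard' holds; hull inspection 97 days ago vs limit 90 → not met
7. EPIRB battery test 96 days ago vs limit 90 → not met
8. crew with marine safety training 6 ≥ 4 → met
9. condition 'operates beyond 50 nautical miles' holds; life-raft servicing 347 days ago vs limit 365 → met
Not met: 2, 6, 7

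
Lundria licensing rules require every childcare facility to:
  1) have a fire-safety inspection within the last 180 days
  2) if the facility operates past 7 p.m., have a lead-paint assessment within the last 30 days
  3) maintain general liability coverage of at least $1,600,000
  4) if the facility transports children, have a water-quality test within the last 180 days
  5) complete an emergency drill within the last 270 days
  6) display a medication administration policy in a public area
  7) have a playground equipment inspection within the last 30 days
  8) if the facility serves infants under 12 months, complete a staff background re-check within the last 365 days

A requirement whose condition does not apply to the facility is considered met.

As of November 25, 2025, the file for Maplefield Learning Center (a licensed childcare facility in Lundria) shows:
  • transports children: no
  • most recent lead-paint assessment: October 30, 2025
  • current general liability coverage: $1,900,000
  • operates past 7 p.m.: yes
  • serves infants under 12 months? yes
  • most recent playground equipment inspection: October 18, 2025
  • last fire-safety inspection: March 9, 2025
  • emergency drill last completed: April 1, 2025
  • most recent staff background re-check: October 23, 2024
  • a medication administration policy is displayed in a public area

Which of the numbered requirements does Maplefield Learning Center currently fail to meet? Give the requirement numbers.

1. fire-safety inspection 261 days ago vs limit 180 → not met
2. condition 'operates past 7 p.m.' holds; lead-paint assessment 26 days ago vs limit 30 → met
3. general liability coverage $1,900,000 ≥ $1,600,000 → met
4. condition 'transports children' does not hold → requirement n/a → met
5. emergency drill 238 days ago vs limit 270 → met
6. medication administration policy present → met
7. playground equipment inspection 38 days ago vs limit 30 → not met
8. condition 'serves infants under 12 months' holds; staff background re-check 398 days ago vs limit 365 → not met
Not met: 1, 7, 8

1, 7, 8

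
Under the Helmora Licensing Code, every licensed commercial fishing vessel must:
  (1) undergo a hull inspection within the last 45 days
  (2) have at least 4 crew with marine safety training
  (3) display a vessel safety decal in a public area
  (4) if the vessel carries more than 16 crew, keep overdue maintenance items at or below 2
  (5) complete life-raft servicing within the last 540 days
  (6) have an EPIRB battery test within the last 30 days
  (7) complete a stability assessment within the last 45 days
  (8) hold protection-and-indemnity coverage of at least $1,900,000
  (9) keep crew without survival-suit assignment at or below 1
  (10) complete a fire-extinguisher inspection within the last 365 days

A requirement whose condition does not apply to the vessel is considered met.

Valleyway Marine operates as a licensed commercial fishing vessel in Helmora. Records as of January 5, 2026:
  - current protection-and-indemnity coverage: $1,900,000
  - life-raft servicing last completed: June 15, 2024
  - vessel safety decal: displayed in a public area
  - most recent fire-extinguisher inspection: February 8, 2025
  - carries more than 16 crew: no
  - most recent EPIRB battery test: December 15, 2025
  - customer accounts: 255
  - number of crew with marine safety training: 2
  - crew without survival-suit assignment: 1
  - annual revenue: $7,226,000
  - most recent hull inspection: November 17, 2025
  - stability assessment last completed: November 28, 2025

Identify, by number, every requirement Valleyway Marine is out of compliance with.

1. hull inspection 49 days ago vs limit 45 → not met
2. crew with marine safety training 2 < 4 → not met
3. vessel safety decal present → met
4. condition 'carries more than 16 crew' does not hold → requirement n/a → met
5. life-raft servicing 569 days ago vs limit 540 → not met
6. EPIRB battery test 21 days ago vs limit 30 → met
7. stability assessment 38 days ago vs limit 45 → met
8. protection-and-indemnity coverage $1,900,000 ≥ $1,900,000 → met
9. crew without survival-suit assignment 1 ≤ 1 → met
10. fire-extinguisher inspection 331 days ago vs limit 365 → met
Not met: 1, 2, 5

1, 2, 5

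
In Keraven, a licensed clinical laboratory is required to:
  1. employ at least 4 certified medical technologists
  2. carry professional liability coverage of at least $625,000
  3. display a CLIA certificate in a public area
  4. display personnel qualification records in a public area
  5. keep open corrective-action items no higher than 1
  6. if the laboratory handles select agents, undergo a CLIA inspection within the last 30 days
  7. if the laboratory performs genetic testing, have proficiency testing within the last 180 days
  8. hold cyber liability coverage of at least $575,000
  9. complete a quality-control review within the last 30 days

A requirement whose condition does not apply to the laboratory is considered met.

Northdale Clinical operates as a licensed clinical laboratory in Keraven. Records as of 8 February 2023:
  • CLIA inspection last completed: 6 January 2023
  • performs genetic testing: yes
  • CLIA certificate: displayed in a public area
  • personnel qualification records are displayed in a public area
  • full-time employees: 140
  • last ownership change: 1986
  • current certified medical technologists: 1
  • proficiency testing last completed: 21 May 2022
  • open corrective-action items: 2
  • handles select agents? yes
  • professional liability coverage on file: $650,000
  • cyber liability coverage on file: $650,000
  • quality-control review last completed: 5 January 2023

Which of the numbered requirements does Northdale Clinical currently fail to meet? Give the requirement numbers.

1. certified medical technologists 1 < 4 → not met
2. professional liability coverage $650,000 ≥ $625,000 → met
3. CLIA certificate present → met
4. personnel qualification records present → met
5. open corrective-action items 2 > 1 → not met
6. condition 'handles select agents' holds; CLIA inspection 33 days ago vs limit 30 → not met
7. condition 'performs genetic testing' holds; proficiency testing 263 days ago vs limit 180 → not met
8. cyber liability coverage $650,000 ≥ $575,000 → met
9. quality-control review 34 days ago vs limit 30 → not met
Not met: 1, 5, 6, 7, 9

1, 5, 6, 7, 9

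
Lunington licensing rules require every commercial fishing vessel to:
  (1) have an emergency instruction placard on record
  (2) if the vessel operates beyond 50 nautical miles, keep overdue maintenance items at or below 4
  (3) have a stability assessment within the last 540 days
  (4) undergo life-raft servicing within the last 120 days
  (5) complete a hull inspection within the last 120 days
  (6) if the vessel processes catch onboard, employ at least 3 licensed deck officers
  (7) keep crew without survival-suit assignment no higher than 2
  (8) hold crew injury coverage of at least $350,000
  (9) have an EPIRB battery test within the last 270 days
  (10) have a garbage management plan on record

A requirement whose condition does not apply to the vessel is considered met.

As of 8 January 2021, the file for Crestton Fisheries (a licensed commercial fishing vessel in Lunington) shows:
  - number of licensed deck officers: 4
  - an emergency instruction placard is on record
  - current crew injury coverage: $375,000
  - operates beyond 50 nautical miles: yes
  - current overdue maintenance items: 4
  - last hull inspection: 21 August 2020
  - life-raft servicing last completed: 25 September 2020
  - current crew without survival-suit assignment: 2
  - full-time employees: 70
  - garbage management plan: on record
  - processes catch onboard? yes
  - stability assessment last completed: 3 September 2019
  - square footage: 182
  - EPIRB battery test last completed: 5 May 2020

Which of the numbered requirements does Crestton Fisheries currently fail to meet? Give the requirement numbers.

5

1. emergency instruction placard present → met
2. condition 'operates beyond 50 nautical miles' holds; overdue maintenance items 4 ≤ 4 → met
3. stability assessment 493 days ago vs limit 540 → met
4. life-raft servicing 105 days ago vs limit 120 → met
5. hull inspection 140 days ago vs limit 120 → not met
6. condition 'processes catch onboard' holds; licensed deck officers 4 ≥ 3 → met
7. crew without survival-suit assignment 2 ≤ 2 → met
8. crew injury coverage $375,000 ≥ $350,000 → met
9. EPIRB battery test 248 days ago vs limit 270 → met
10. garbage management plan present → met
Not met: 5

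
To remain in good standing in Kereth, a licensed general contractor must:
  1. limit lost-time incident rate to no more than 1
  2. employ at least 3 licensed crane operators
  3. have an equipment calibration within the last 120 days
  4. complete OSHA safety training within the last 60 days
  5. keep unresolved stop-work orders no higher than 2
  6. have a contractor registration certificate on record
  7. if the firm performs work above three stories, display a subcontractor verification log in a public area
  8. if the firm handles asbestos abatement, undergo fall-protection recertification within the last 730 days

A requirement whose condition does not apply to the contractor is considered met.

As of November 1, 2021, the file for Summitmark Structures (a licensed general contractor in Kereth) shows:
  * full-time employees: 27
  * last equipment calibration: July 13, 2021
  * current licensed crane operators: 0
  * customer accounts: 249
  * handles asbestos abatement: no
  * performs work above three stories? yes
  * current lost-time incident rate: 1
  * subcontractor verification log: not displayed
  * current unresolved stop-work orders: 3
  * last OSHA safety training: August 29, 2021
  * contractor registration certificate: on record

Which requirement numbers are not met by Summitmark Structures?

2, 4, 5, 7

1. lost-time incident rate 1 ≤ 1 → met
2. licensed crane operators 0 < 3 → not met
3. equipment calibration 111 days ago vs limit 120 → met
4. OSHA safety training 64 days ago vs limit 60 → not met
5. unresolved stop-work orders 3 > 2 → not met
6. contractor registration certificate present → met
7. condition 'performs work above three stories' holds; subcontractor verification log absent → not met
8. condition 'handles asbestos abatement' does not hold → requirement n/a → met
Not met: 2, 4, 5, 7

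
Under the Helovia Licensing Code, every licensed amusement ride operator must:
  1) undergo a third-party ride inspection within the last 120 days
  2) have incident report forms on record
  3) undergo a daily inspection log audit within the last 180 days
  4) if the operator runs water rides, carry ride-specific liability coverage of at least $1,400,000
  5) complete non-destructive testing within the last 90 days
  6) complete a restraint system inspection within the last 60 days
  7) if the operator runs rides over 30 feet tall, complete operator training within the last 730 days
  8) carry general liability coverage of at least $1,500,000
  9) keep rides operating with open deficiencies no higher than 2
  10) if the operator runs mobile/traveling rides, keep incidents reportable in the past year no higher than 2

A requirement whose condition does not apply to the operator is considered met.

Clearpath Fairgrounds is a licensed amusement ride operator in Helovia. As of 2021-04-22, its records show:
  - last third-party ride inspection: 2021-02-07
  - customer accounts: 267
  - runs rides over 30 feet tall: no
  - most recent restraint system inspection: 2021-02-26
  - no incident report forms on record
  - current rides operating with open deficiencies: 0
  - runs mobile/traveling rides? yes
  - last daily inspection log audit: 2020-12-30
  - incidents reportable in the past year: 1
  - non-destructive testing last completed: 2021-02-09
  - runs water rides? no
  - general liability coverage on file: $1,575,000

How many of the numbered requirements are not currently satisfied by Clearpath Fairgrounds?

1. third-party ride inspection 74 days ago vs limit 120 → met
2. incident report forms absent → not met
3. daily inspection log audit 113 days ago vs limit 180 → met
4. condition 'runs water rides' does not hold → requirement n/a → met
5. non-destructive testing 72 days ago vs limit 90 → met
6. restraint system inspection 55 days ago vs limit 60 → met
7. condition 'runs rides over 30 feet tall' does not hold → requirement n/a → met
8. general liability coverage $1,575,000 ≥ $1,500,000 → met
9. rides operating with open deficiencies 0 ≤ 2 → met
10. condition 'runs mobile/traveling rides' holds; incidents reportable in the past year 1 ≤ 2 → met
Not met: 1 of 10

1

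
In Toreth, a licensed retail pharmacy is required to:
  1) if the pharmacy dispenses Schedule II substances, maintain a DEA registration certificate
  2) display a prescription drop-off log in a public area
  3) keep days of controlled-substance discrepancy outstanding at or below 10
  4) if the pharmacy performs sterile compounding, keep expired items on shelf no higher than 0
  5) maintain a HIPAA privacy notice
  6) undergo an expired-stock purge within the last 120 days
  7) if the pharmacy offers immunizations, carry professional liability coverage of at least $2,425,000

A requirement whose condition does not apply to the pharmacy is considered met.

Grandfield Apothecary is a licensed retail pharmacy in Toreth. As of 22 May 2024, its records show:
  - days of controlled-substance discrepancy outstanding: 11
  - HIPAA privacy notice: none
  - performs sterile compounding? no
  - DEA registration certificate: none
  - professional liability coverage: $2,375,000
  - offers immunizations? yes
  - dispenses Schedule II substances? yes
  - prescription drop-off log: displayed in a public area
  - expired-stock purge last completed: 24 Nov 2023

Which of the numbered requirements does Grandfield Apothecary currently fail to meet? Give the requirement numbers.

1, 3, 5, 6, 7

1. condition 'dispenses Schedule II substances' holds; DEA registration certificate absent → not met
2. prescription drop-off log present → met
3. days of controlled-substance discrepancy outstanding 11 > 10 → not met
4. condition 'performs sterile compounding' does not hold → requirement n/a → met
5. HIPAA privacy notice absent → not met
6. expired-stock purge 180 days ago vs limit 120 → not met
7. condition 'offers immunizations' holds; professional liability coverage $2,375,000 < $2,425,000 → not met
Not met: 1, 3, 5, 6, 7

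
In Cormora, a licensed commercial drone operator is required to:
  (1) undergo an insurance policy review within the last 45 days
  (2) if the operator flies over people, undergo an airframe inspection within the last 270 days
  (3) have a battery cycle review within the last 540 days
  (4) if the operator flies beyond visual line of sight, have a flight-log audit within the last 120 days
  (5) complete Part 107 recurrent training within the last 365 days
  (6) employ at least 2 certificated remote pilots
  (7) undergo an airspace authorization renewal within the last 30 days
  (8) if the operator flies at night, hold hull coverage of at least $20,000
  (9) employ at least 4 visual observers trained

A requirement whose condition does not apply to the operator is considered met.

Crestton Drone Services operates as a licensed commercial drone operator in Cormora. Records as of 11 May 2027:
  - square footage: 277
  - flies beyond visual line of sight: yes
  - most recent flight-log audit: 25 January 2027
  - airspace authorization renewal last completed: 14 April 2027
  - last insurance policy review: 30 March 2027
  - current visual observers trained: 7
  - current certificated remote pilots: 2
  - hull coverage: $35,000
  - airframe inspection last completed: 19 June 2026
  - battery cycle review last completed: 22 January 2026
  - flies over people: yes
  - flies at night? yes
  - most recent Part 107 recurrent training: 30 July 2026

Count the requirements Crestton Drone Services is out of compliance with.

1. insurance policy review 42 days ago vs limit 45 → met
2. condition 'flies over people' holds; airframe inspection 326 days ago vs limit 270 → not met
3. battery cycle review 474 days ago vs limit 540 → met
4. condition 'flies beyond visual line of sight' holds; flight-log audit 106 days ago vs limit 120 → met
5. Part 107 recurrent training 285 days ago vs limit 365 → met
6. certificated remote pilots 2 ≥ 2 → met
7. airspace authorization renewal 27 days ago vs limit 30 → met
8. condition 'flies at night' holds; hull coverage $35,000 ≥ $20,000 → met
9. visual observers trained 7 ≥ 4 → met
Not met: 1 of 9

1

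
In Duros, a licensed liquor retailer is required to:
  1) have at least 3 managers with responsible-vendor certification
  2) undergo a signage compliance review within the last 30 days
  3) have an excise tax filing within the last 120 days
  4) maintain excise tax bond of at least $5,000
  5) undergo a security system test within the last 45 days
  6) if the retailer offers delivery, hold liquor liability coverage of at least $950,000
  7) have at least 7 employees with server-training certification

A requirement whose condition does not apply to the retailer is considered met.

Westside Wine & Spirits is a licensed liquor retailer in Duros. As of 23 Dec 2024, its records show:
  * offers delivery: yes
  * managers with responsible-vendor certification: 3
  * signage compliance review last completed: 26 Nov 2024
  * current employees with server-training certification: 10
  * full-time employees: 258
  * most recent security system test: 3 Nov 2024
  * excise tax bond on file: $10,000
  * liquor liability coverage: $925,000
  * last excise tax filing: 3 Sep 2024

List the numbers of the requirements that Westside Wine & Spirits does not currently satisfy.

1. managers with responsible-vendor certification 3 ≥ 3 → met
2. signage compliance review 27 days ago vs limit 30 → met
3. excise tax filing 111 days ago vs limit 120 → met
4. excise tax bond $10,000 ≥ $5,000 → met
5. security system test 50 days ago vs limit 45 → not met
6. condition 'offers delivery' holds; liquor liability coverage $925,000 < $950,000 → not met
7. employees with server-training certification 10 ≥ 7 → met
Not met: 5, 6

5, 6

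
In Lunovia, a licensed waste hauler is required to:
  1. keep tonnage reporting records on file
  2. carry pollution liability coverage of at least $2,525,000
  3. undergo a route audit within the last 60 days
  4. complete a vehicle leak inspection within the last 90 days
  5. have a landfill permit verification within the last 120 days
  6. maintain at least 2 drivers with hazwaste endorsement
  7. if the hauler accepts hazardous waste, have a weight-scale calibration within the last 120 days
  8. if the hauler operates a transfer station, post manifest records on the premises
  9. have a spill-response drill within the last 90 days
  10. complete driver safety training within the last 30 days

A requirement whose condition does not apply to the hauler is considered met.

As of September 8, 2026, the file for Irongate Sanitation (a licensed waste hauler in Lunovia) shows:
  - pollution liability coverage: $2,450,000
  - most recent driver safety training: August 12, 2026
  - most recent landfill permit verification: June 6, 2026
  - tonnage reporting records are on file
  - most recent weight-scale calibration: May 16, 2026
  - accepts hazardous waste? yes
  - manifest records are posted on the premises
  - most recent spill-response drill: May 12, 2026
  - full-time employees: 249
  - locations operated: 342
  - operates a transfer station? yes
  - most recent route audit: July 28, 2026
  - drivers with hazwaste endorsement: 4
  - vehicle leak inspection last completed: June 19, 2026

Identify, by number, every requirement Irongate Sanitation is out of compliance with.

1. tonnage reporting records present → met
2. pollution liability coverage $2,450,000 < $2,525,000 → not met
3. route audit 42 days ago vs limit 60 → met
4. vehicle leak inspection 81 days ago vs limit 90 → met
5. landfill permit verification 94 days ago vs limit 120 → met
6. drivers with hazwaste endorsement 4 ≥ 2 → met
7. condition 'accepts hazardous waste' holds; weight-scale calibration 115 days ago vs limit 120 → met
8. condition 'operates a transfer station' holds; manifest records present → met
9. spill-response drill 119 days ago vs limit 90 → not met
10. driver safety training 27 days ago vs limit 30 → met
Not met: 2, 9

2, 9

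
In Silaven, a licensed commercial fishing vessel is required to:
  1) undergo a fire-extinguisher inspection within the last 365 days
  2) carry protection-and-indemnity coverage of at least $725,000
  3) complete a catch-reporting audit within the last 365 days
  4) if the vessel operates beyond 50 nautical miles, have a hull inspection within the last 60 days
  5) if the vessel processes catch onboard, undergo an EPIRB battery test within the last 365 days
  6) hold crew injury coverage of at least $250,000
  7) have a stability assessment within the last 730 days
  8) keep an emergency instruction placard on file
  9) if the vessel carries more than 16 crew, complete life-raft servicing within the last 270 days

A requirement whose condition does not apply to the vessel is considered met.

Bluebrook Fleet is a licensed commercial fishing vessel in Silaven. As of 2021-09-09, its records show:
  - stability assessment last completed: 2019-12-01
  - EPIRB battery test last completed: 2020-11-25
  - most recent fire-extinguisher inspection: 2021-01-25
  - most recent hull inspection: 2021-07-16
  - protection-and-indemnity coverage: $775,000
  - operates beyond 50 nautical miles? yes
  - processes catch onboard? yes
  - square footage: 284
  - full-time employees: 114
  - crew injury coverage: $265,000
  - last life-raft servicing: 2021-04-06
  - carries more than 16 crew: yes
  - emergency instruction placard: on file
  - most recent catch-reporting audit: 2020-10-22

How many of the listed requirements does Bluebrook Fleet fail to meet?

1. fire-extinguisher inspection 227 days ago vs limit 365 → met
2. protection-and-indemnity coverage $775,000 ≥ $725,000 → met
3. catch-reporting audit 322 days ago vs limit 365 → met
4. condition 'operates beyond 50 nautical miles' holds; hull inspection 55 days ago vs limit 60 → met
5. condition 'processes catch onboard' holds; EPIRB battery test 288 days ago vs limit 365 → met
6. crew injury coverage $265,000 ≥ $250,000 → met
7. stability assessment 648 days ago vs limit 730 → met
8. emergency instruction placard present → met
9. condition 'carries more than 16 crew' holds; life-raft servicing 156 days ago vs limit 270 → met
Not met: 0 of 9

0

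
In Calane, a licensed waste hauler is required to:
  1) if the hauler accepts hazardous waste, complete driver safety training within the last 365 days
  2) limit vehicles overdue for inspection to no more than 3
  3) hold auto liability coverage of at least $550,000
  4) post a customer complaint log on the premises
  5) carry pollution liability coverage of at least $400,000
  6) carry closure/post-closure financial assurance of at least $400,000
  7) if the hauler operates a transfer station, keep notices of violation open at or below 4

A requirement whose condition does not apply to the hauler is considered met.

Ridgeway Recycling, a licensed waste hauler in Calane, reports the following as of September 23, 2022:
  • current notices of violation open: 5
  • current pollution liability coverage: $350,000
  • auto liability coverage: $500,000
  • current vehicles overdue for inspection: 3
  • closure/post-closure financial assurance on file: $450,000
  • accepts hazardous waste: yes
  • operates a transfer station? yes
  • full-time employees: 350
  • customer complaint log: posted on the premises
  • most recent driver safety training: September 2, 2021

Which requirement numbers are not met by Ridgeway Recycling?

1. condition 'accepts hazardous waste' holds; driver safety training 386 days ago vs limit 365 → not met
2. vehicles overdue for inspection 3 ≤ 3 → met
3. auto liability coverage $500,000 < $550,000 → not met
4. customer complaint log present → met
5. pollution liability coverage $350,000 < $400,000 → not met
6. closure/post-closure financial assurance $450,000 ≥ $400,000 → met
7. condition 'operates a transfer station' holds; notices of violation open 5 > 4 → not met
Not met: 1, 3, 5, 7

1, 3, 5, 7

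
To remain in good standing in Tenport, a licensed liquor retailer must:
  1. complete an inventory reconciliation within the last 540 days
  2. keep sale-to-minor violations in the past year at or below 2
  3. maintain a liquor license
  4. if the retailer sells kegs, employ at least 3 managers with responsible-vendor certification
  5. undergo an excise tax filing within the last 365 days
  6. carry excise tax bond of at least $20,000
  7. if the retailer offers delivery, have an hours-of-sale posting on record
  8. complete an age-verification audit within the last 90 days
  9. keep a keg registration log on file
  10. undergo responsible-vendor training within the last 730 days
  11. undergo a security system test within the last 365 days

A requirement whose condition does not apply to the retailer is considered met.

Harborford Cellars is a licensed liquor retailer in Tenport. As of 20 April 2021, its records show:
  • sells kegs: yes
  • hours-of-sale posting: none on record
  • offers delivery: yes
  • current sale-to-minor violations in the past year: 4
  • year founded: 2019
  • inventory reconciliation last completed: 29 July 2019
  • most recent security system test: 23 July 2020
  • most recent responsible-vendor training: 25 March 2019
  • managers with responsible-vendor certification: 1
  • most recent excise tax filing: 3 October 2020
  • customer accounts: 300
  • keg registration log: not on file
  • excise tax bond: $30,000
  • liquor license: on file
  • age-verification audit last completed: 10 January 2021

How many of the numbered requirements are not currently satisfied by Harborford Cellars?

7

1. inventory reconciliation 631 days ago vs limit 540 → not met
2. sale-to-minor violations in the past year 4 > 2 → not met
3. liquor license present → met
4. condition 'sells kegs' holds; managers with responsible-vendor certification 1 < 3 → not met
5. excise tax filing 199 days ago vs limit 365 → met
6. excise tax bond $30,000 ≥ $20,000 → met
7. condition 'offers delivery' holds; hours-of-sale posting absent → not met
8. age-verification audit 100 days ago vs limit 90 → not met
9. keg registration log absent → not met
10. responsible-vendor training 757 days ago vs limit 730 → not met
11. security system test 271 days ago vs limit 365 → met
Not met: 7 of 11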